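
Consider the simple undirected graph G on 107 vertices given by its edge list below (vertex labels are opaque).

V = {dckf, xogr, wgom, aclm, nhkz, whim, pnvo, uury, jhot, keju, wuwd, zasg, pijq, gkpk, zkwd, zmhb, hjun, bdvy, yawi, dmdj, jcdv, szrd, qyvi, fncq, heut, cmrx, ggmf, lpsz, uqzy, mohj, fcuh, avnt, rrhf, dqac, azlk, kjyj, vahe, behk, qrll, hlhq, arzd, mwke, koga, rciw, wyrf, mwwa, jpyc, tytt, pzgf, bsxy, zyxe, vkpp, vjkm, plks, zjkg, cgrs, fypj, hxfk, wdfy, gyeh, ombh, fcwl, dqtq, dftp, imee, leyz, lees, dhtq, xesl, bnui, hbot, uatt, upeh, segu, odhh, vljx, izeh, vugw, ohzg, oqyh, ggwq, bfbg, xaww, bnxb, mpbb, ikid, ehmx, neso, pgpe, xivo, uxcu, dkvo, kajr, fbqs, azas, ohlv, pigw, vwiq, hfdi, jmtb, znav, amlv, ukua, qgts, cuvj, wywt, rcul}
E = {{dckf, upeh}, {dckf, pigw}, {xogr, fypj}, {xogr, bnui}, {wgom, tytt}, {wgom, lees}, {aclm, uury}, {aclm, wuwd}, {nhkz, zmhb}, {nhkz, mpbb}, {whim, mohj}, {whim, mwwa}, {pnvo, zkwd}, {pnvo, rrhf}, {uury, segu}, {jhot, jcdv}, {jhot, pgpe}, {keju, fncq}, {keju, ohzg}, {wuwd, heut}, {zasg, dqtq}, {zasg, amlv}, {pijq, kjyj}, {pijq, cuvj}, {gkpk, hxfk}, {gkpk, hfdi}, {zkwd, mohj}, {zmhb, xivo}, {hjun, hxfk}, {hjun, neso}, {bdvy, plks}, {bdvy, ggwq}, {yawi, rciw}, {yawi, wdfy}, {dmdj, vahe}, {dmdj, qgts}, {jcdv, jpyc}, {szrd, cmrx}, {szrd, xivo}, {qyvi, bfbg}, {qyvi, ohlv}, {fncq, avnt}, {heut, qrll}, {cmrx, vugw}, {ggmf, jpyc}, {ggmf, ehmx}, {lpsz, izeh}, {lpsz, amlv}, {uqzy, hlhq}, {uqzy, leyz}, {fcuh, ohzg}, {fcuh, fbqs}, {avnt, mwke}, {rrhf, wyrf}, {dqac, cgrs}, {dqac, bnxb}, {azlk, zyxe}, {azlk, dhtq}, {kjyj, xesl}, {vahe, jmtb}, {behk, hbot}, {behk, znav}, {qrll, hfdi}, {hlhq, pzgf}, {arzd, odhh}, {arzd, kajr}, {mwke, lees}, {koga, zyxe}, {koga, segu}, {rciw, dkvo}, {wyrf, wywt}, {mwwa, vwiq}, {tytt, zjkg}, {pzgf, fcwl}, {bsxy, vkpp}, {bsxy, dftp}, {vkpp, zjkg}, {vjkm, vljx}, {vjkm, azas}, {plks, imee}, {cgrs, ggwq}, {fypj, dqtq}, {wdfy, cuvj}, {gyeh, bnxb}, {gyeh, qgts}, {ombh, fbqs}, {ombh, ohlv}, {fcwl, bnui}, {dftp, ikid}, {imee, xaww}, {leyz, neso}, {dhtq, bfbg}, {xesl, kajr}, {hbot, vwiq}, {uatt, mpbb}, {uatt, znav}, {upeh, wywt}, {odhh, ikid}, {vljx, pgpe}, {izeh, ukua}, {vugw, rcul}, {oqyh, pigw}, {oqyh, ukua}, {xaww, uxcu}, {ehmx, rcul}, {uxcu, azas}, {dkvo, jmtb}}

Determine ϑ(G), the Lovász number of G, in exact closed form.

deg(vugw) = 2; N(vugw) = {cmrx, rcul}.
N(mwke) = {avnt, lees}, |N(mwke)| = 2.
Vertex dmdj has 2 neighbors: vahe, qgts.
deg(wyrf) = 2; N(wyrf) = {rrhf, wywt}.
G on 107 vertices is 2-regular; this is C_{107}, the 107-cycle.
Distinct eigenvalues (to 3 d.p.): [2.0, 1.997, 1.986, 1.969, 1.945, 1.914, 1.877, 1.833, 1.783, 1.727, 1.665, 1.597, 1.524, 1.445, 1.361, 1.273, 1.18, 1.084, 0.983, 0.879, 0.772, 0.663, 0.551, 0.437, 0.322, 0.205, 0.088, -0.029, -0.147, -0.263, -0.379, -0.494, -0.607, -0.718, -0.826, -0.931, -1.034, -1.132, -1.227, -1.318, -1.404, -1.485, -1.561, -1.632, -1.697, -1.756, -1.809, -1.856, -1.897, -1.931, -1.958, -1.978, -1.992, -1.999].
ϑ = −N·λ_min/(λ_max−λ_min) = −107·(-2*cos(pi/107))/(2−(-2*cos(pi/107))) = 107*cos(pi/107)/(cos(pi/107) + 1).
ϑ(G) ≈ 53.4884684.
α=53, χ(Ḡ)=54; ϑ=107*cos(pi/107)/(cos(pi/107) + 1) lies between (both strict).

107*cos(pi/107)/(cos(pi/107) + 1)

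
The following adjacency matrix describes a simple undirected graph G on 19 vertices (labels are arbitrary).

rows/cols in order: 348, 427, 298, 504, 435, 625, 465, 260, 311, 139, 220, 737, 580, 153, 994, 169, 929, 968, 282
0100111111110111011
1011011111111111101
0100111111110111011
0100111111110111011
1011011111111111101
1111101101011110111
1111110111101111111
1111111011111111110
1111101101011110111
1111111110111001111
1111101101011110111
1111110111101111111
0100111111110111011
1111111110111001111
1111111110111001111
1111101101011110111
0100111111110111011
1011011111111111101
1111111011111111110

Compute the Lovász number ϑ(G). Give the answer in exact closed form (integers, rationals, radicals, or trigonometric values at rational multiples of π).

5

Vertex 929 has 14 neighbors: 427, 435, 625, 465, 260, 311, 139, 220, 737, 153, 994, 169, 968, 282.
N(625) = {348, 427, 298, 504, 435, 465, 260, 139, 737, 580, 153, 994, 929, 968, 282}, |N(625)| = 15.
N(153) = {348, 427, 298, 504, 435, 625, 465, 260, 311, 220, 737, 580, 169, 929, 968, 282}, |N(153)| = 16.
Vertex 994 has 16 neighbors: 348, 427, 298, 504, 435, 625, 465, 260, 311, 220, 737, 580, 169, 929, 968, 282.
G = K_{5,4,3,3,2,2}: α = 5 = χ(Ḡ), so ϑ = 5.
= 5.0000000… (decimal).
Check 5 ≤ 5 ≤ 5: collapsed.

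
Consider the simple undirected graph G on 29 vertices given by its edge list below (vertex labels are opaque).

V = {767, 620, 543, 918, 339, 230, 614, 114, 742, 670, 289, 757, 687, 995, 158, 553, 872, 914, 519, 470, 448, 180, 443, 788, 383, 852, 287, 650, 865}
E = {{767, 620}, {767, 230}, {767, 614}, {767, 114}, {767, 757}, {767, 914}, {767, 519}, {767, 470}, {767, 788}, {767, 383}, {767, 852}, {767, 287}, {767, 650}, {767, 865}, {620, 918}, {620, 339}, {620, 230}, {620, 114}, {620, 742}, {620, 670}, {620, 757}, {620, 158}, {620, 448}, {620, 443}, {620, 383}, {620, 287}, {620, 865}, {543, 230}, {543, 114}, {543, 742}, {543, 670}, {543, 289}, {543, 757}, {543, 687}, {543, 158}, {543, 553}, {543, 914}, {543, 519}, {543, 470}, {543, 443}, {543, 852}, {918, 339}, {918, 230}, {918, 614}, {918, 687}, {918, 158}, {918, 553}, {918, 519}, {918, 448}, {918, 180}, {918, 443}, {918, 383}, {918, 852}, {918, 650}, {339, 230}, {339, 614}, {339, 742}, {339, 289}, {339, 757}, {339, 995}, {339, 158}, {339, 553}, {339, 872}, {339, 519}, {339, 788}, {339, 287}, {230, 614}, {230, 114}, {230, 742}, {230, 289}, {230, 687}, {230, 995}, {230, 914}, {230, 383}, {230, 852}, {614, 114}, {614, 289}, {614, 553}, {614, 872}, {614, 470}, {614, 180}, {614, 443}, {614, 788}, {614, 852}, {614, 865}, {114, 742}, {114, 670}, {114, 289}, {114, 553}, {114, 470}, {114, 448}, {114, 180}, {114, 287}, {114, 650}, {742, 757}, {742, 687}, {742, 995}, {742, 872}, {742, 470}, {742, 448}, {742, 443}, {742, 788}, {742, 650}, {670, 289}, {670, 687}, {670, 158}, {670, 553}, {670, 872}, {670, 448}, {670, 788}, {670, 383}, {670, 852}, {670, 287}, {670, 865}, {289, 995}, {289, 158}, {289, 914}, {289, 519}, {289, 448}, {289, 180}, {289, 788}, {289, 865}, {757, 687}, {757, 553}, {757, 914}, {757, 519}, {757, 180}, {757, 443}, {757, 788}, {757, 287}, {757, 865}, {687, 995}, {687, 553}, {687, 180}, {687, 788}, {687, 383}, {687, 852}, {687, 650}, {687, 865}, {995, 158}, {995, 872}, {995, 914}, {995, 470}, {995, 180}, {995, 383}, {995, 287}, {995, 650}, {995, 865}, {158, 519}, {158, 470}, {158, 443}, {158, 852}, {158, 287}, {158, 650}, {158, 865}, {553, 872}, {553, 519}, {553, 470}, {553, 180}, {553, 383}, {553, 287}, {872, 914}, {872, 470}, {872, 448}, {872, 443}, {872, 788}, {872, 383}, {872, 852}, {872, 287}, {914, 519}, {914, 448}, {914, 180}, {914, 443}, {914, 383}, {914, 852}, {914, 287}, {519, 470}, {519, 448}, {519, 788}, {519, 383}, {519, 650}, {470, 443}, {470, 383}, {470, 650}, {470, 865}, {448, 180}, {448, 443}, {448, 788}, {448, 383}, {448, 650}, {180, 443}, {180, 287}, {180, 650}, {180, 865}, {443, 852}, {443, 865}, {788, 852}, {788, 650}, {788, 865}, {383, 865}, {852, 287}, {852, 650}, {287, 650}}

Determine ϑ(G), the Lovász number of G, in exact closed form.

sqrt(29)

N(339) = {620, 918, 230, 614, 742, 289, 757, 995, 158, 553, 872, 519, 788, 287}, |N(339)| = 14.
Vertex 918 has 14 neighbors: 620, 339, 230, 614, 687, 158, 553, 519, 448, 180, 443, 383, 852, 650.
deg(650) = 14; N(650) = {767, 918, 114, 742, 687, 995, 158, 519, 470, 448, 180, 788, 852, 287}.
N(742) = {620, 543, 339, 230, 114, 757, 687, 995, 872, 470, 448, 443, 788, 650}, |N(742)| = 14.
Regular of degree 14 on 29 vertices: strongly regular (29,14,6,7).
The 3 distinct eigenvalues: [14.0, 2.192582, -3.192582].
Lovász: ϑ = −29(-sqrt(29)/2 - 1/2)/(14+-(-sqrt(29)/2 - 1/2)) = sqrt(29).
ϑ(G) ≈ 5.3851648.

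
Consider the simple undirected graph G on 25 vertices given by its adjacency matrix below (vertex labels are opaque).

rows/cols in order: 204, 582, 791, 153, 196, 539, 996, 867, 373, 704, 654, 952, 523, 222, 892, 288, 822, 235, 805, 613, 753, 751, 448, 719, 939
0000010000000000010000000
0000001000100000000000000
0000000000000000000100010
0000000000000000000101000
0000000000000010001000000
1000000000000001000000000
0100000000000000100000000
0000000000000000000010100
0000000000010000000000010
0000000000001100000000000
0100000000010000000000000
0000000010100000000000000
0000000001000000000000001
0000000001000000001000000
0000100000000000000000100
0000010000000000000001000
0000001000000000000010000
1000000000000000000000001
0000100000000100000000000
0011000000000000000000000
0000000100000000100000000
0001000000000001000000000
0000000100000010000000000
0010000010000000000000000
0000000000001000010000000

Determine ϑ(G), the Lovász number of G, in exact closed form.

25*cos(pi/25)/(cos(pi/25) + 1)

deg(822) = 2; N(822) = {996, 753}.
Vertex 753 has 2 neighbors: 867, 822.
Vertex 805 has 2 neighbors: 196, 222.
Vertex 613 has 2 neighbors: 791, 153.
Every vertex has degree 2 (N=25); the odd cycle C_{25}.
spec(A) ≈ [2.0, 1.93717, 1.75261, 1.45794, 1.07165, 0.61803, 0.12558, -0.37476, -0.85156, -1.27485, -1.61803, -1.85955, -1.98423] (distinct, 5 d.p.).
λ_max=2, λ_min=-2*cos(pi/25); ϑ = −25·λ_min/(λ_max−λ_min) = 25*cos(pi/25)/(cos(pi/25) + 1).
= 12.450521808… (decimal).
Sandwich: α(G)=12 ≤ ϑ(G)=25*cos(pi/25)/(cos(pi/25) + 1) ≤ χ(Ḡ)=13 (both strict).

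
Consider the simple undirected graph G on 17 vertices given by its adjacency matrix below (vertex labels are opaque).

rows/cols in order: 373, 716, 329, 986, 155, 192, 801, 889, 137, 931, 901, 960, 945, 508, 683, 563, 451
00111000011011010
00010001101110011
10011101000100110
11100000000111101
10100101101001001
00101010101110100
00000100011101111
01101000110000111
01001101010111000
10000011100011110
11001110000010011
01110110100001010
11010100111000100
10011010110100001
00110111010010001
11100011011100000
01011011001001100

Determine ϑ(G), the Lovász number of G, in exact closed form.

Vertex 329 has 8 neighbors: 373, 986, 155, 192, 889, 960, 683, 563.
N(901) = {373, 716, 155, 192, 801, 945, 563, 451}, |N(901)| = 8.
N(801) = {192, 931, 901, 960, 508, 683, 563, 451}, |N(801)| = 8.
Vertex 931 has 8 neighbors: 373, 801, 889, 137, 945, 508, 683, 563.
Regular of degree 8 on 17 vertices: Paley(17): SR with (k,λ,μ)=(8,3,4).
spec(A) ≈ [8.0, 1.562, -2.562] (distinct, 3 d.p.).
λ_max=8, λ_min=-sqrt(17)/2 - 1/2; ϑ = −17·λ_min/(λ_max−λ_min) = sqrt(17).
= 4.1231056… (decimal).

sqrt(17)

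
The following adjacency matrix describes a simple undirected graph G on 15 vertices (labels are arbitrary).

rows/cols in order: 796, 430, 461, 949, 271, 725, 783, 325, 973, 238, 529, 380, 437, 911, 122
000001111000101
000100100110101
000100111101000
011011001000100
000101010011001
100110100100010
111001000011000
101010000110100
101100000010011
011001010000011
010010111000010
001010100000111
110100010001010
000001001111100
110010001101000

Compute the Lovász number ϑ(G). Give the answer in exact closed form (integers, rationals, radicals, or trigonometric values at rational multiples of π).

5

Vertex 529 has 6 neighbors: 430, 271, 783, 325, 973, 911.
Vertex 796 has 6 neighbors: 725, 783, 325, 973, 437, 122.
Vertex 911 has 6 neighbors: 725, 973, 238, 529, 380, 437.
N(430) = {949, 783, 238, 529, 437, 122}, |N(430)| = 6.
Every vertex has degree 6 (N=15); Kneser K(6,2) on C(6,2)=15 vertices.
A has 3 distinct eigenvalues ≈ [6.0, 1.0, -3.0].
λ_max=6, λ_min=-3; ϑ = −15·λ_min/(λ_max−λ_min) = 5.
= 5.0000… (decimal).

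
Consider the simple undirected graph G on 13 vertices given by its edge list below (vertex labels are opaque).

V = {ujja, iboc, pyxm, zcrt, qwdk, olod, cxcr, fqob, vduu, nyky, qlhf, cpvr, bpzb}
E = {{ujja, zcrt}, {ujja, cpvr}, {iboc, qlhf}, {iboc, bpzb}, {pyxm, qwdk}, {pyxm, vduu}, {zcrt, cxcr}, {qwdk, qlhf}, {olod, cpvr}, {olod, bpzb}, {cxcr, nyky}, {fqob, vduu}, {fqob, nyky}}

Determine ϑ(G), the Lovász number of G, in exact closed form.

deg(pyxm) = 2; N(pyxm) = {qwdk, vduu}.
deg(fqob) = 2; N(fqob) = {vduu, nyky}.
N(nyky) = {cxcr, fqob}, |N(nyky)| = 2.
deg(qlhf) = 2; N(qlhf) = {iboc, qwdk}.
Every vertex has degree 2 (N=13); the odd cycle C_{13}.
The 7 distinct eigenvalues: [2.0, 1.771, 1.136, 0.241, -0.709, -1.497, -1.942].
−13·(-2*cos(pi/13)) / ((2)−(-2*cos(pi/13))) = 13*cos(pi/13)/(cos(pi/13) + 1) = ϑ(G).
Numerically 6.40417.
α=6, χ(Ḡ)=7; ϑ=13*cos(pi/13)/(cos(pi/13) + 1) lies between (both strict).

13*cos(pi/13)/(cos(pi/13) + 1)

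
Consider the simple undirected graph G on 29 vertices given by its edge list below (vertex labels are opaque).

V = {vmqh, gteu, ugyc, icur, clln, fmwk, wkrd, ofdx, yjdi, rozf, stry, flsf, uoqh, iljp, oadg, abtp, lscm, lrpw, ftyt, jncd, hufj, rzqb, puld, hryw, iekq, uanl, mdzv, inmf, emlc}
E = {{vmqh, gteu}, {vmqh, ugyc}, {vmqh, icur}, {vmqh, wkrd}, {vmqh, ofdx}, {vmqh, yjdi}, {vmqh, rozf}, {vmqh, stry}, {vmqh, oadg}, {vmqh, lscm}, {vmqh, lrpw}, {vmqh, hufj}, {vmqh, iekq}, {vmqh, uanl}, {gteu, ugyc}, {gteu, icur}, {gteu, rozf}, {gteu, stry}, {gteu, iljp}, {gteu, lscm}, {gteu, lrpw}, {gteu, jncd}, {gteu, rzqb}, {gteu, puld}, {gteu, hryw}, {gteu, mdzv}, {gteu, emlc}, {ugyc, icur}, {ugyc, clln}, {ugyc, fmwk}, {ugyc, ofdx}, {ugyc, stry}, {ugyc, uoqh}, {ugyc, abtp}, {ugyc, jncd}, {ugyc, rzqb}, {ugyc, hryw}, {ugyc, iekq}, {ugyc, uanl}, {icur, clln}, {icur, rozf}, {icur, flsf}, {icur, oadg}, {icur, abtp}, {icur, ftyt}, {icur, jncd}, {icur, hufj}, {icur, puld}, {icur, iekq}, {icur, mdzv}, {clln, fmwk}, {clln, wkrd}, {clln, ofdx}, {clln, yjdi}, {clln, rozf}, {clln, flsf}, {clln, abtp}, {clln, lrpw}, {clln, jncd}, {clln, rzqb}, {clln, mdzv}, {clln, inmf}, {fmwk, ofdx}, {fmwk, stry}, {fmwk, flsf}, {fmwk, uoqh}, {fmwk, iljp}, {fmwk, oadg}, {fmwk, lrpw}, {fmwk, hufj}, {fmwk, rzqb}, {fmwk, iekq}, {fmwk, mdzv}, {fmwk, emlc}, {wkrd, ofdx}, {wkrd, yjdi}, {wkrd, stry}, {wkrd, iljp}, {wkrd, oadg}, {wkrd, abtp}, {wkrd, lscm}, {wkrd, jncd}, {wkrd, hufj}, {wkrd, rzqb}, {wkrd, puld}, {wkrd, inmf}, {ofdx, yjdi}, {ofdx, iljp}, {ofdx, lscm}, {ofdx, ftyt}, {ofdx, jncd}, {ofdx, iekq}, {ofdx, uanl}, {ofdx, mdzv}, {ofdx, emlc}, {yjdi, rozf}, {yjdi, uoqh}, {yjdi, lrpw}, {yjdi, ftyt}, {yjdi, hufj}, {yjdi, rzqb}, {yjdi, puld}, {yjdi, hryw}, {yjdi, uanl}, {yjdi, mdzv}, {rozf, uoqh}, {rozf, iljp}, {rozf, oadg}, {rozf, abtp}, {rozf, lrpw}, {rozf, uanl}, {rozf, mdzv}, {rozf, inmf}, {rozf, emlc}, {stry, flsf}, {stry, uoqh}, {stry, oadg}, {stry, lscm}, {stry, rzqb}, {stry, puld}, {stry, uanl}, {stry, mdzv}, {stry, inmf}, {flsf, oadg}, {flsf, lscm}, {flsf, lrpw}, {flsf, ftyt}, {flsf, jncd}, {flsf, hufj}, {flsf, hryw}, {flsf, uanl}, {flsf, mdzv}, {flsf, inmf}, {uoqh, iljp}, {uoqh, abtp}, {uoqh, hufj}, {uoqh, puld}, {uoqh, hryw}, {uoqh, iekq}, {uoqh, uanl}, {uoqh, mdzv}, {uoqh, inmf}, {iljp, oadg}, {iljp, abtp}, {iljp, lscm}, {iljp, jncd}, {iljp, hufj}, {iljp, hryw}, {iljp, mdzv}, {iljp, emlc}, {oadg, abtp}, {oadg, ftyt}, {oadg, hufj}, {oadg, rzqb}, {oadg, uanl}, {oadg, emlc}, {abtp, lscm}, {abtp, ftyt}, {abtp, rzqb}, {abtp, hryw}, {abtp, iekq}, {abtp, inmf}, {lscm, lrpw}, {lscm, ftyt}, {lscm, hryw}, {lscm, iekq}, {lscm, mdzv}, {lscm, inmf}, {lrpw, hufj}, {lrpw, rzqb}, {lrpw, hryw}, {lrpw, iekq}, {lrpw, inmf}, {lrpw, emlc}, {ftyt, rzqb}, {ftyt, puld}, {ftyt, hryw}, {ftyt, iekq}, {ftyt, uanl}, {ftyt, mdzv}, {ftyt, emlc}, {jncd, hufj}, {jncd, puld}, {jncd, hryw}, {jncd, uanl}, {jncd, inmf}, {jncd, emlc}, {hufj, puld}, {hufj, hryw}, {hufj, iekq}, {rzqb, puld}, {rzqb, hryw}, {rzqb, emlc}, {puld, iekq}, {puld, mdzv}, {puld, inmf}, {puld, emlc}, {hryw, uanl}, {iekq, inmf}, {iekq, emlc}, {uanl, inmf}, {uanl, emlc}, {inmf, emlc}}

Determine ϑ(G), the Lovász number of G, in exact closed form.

deg(puld) = 14; N(puld) = {gteu, icur, wkrd, yjdi, stry, uoqh, ftyt, jncd, hufj, rzqb, iekq, mdzv, inmf, emlc}.
Vertex iekq has 14 neighbors: vmqh, ugyc, icur, fmwk, ofdx, uoqh, abtp, lscm, lrpw, ftyt, hufj, puld, inmf, emlc.
Vertex uanl has 14 neighbors: vmqh, ugyc, ofdx, yjdi, rozf, stry, flsf, uoqh, oadg, ftyt, jncd, hryw, inmf, emlc.
N(hryw) = {gteu, ugyc, yjdi, flsf, uoqh, iljp, abtp, lscm, lrpw, ftyt, jncd, hufj, rzqb, uanl}, |N(hryw)| = 14.
Every vertex has degree 14 (N=29); strongly regular (29,14,6,7).
Distinct eigenvalues (to 6 d.p.): [14.0, 2.192582, -3.192582].
−29·(-sqrt(29)/2 - 1/2) / ((14)−(-sqrt(29)/2 - 1/2)) = sqrt(29) = ϑ(G).
ϑ(G) ≈ 5.385165.

sqrt(29)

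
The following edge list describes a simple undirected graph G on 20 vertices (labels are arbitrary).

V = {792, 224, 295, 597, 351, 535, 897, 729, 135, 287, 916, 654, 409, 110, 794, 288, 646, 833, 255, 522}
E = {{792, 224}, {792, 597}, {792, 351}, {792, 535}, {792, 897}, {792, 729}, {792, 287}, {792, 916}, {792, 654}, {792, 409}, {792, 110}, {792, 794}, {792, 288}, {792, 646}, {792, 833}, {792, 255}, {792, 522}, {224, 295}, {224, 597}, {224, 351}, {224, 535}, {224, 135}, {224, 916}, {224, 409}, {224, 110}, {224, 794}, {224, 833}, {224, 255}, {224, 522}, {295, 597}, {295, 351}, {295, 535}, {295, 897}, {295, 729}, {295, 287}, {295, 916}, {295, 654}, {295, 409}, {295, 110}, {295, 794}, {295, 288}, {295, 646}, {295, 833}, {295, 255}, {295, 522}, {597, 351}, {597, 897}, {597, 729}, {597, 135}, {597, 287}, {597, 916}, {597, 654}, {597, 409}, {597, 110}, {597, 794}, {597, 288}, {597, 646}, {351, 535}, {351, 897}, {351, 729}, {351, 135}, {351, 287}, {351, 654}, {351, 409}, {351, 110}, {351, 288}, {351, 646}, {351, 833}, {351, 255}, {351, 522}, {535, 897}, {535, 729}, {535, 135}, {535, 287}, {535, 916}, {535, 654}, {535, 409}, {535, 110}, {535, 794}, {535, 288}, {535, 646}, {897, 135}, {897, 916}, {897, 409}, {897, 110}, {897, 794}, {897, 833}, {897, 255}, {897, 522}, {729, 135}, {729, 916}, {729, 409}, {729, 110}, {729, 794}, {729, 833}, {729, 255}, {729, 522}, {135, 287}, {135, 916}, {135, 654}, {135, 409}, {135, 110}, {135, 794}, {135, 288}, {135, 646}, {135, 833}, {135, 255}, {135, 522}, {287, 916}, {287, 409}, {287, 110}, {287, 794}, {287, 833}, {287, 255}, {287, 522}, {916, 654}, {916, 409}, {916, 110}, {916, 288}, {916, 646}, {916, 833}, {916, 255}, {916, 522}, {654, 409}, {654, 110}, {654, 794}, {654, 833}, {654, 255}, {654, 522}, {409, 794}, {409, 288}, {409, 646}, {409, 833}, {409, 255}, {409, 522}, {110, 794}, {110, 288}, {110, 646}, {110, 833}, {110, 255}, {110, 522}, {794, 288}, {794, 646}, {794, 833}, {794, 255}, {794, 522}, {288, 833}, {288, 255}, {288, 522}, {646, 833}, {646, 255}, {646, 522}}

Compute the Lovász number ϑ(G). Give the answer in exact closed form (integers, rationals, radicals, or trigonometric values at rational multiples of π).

Vertex 224 has 13 neighbors: 792, 295, 597, 351, 535, 135, 916, 409, 110, 794, 833, 255, 522.
N(135) = {224, 597, 351, 535, 897, 729, 287, 916, 654, 409, 110, 794, 288, 646, 833, 255, 522}, |N(135)| = 17.
Vertex 288 has 13 neighbors: 792, 295, 597, 351, 535, 135, 916, 409, 110, 794, 833, 255, 522.
N(535) = {792, 224, 295, 351, 897, 729, 135, 287, 916, 654, 409, 110, 794, 288, 646}, |N(535)| = 15.
Complete 5-partite, parts [7, 5, 3, 3, 2]: perfect, ϑ = α = 7.
ϑ(G) ≈ 7.00000000.
α=7, χ(Ḡ)=7; ϑ=7 lies between (collapsed).

7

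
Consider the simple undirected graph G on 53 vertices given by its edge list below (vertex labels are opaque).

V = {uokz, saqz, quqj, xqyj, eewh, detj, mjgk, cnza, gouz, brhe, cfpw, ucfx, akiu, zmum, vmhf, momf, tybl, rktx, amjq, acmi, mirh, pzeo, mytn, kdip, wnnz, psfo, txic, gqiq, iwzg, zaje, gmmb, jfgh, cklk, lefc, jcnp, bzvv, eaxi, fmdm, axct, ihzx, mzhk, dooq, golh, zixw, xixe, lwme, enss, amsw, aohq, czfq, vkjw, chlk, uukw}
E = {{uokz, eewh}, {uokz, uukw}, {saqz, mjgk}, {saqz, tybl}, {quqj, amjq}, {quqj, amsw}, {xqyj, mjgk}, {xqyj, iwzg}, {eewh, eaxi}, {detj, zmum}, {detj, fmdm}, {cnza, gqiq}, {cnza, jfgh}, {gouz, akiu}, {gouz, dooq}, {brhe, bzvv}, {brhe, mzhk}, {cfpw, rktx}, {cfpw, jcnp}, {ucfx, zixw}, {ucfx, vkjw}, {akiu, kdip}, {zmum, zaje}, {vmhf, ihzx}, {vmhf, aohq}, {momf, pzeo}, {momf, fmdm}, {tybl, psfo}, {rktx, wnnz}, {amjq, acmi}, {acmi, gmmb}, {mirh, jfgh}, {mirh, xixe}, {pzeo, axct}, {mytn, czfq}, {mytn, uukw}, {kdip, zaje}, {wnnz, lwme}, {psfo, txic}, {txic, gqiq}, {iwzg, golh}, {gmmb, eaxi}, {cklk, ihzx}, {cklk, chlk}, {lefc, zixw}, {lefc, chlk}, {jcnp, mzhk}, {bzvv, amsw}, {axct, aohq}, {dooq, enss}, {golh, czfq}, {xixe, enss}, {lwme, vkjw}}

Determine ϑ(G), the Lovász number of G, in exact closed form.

N(cklk) = {ihzx, chlk}, |N(cklk)| = 2.
deg(txic) = 2; N(txic) = {psfo, gqiq}.
deg(aohq) = 2; N(aohq) = {vmhf, axct}.
N(vmhf) = {ihzx, aohq}, |N(vmhf)| = 2.
G on 53 vertices is 2-regular; the odd cycle C_{53}.
spec(A) ≈ [2.0, 1.986, 1.944, 1.875, 1.779, 1.659, 1.515, 1.35, 1.166, 0.966, 0.752, 0.527, 0.295, 0.059, -0.178, -0.412, -0.641, -0.86, -1.068, -1.26, -1.435, -1.59, -1.722, -1.83, -1.913, -1.968, -1.996] (distinct, 3 d.p.).
−53·(-2*cos(pi/53)) / ((2)−(-2*cos(pi/53))) = 53*cos(pi/53)/(cos(pi/53) + 1) = ϑ(G).
ϑ(G) ≈ 26.47671.
Lovász sandwich 26 ≤ 53*cos(pi/53)/(cos(pi/53) + 1) ≤ 27: both strict.

53*cos(pi/53)/(cos(pi/53) + 1)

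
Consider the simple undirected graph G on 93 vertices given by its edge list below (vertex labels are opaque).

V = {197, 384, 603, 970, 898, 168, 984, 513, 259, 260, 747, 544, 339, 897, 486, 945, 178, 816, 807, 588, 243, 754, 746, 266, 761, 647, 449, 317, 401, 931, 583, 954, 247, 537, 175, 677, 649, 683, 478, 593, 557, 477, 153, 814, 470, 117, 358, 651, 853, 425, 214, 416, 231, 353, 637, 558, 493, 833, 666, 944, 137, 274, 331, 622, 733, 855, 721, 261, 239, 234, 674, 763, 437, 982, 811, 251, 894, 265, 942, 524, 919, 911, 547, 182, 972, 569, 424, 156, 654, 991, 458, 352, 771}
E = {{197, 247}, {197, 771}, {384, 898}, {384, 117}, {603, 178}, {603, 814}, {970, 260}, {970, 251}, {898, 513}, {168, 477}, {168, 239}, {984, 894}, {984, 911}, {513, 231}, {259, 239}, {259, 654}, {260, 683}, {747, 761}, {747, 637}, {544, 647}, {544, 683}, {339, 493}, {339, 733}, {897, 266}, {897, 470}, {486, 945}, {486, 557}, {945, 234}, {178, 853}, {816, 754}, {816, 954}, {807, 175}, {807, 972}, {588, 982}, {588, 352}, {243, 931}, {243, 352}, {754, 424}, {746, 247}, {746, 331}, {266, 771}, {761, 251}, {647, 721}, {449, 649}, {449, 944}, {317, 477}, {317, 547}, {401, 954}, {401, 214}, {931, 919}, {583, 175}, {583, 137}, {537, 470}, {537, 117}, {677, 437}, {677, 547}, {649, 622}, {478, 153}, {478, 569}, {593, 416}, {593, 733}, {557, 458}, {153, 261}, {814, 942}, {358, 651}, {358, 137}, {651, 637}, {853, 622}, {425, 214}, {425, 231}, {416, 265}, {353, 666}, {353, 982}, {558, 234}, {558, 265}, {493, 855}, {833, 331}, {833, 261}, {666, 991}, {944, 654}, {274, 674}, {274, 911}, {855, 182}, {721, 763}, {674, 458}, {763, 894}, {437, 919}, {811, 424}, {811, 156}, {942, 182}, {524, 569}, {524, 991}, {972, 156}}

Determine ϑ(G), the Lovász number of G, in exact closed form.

N(424) = {754, 811}, |N(424)| = 2.
Vertex 814 has 2 neighbors: 603, 942.
Vertex 261 has 2 neighbors: 153, 833.
N(178) = {603, 853}, |N(178)| = 2.
Regular of degree 2 on 93 vertices: this is C_{93}, the 93-cycle.
Distinct eigenvalues (to 3 d.p.): [2.0, 1.995, 1.982, 1.959, 1.927, 1.887, 1.838, 1.78, 1.715, 1.642, 1.561, 1.473, 1.378, 1.277, 1.17, 1.058, 0.941, 0.82, 0.695, 0.566, 0.436, 0.303, 0.169, 0.034, -0.101, -0.236, -0.369, -0.501, -0.631, -0.758, -0.881, -1.0, -1.115, -1.224, -1.328, -1.426, -1.518, -1.602, -1.679, -1.749, -1.81, -1.864, -1.908, -1.944, -1.972, -1.99, -1.999].
λ_max=2, λ_min=-2*cos(pi/93); ϑ = −93·λ_min/(λ_max−λ_min) = 93*cos(pi/93)/(cos(pi/93) + 1).
= 46.4867… (decimal).
46 ≤ 93*cos(pi/93)/(cos(pi/93) + 1) ≤ 47: both strict.

93*cos(pi/93)/(cos(pi/93) + 1)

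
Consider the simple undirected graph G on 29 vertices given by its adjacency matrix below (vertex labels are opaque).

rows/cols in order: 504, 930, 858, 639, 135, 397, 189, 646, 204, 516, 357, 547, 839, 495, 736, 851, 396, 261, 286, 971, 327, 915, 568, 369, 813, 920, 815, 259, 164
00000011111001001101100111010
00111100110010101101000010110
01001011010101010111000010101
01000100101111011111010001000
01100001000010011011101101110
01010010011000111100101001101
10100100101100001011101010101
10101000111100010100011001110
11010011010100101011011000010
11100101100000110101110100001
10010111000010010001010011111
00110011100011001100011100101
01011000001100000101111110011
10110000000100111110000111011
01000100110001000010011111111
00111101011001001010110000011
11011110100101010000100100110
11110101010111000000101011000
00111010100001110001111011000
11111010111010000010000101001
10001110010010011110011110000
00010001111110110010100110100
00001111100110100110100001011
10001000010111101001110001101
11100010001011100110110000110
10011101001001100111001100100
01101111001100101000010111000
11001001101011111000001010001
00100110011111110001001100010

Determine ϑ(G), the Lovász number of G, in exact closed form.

Vertex 646 has 14 neighbors: 504, 858, 135, 204, 516, 357, 547, 851, 261, 915, 568, 920, 815, 259.
Vertex 396 has 14 neighbors: 504, 930, 639, 135, 397, 189, 204, 547, 495, 851, 327, 369, 815, 259.
N(930) = {858, 639, 135, 397, 204, 516, 839, 736, 396, 261, 971, 813, 815, 259}, |N(930)| = 14.
deg(327) = 14; N(327) = {504, 135, 397, 189, 516, 839, 851, 396, 261, 286, 915, 568, 369, 813}.
G on 29 vertices is 14-regular; Paley(29): SR with (k,λ,μ)=(14,6,7).
spec(A) ≈ [14.0, 2.193, -3.193] (distinct, 3 d.p.).
λ_max=14, λ_min=-sqrt(29)/2 - 1/2; ϑ = −29·λ_min/(λ_max−λ_min) = sqrt(29).
Numerically 5.38516481.

sqrt(29)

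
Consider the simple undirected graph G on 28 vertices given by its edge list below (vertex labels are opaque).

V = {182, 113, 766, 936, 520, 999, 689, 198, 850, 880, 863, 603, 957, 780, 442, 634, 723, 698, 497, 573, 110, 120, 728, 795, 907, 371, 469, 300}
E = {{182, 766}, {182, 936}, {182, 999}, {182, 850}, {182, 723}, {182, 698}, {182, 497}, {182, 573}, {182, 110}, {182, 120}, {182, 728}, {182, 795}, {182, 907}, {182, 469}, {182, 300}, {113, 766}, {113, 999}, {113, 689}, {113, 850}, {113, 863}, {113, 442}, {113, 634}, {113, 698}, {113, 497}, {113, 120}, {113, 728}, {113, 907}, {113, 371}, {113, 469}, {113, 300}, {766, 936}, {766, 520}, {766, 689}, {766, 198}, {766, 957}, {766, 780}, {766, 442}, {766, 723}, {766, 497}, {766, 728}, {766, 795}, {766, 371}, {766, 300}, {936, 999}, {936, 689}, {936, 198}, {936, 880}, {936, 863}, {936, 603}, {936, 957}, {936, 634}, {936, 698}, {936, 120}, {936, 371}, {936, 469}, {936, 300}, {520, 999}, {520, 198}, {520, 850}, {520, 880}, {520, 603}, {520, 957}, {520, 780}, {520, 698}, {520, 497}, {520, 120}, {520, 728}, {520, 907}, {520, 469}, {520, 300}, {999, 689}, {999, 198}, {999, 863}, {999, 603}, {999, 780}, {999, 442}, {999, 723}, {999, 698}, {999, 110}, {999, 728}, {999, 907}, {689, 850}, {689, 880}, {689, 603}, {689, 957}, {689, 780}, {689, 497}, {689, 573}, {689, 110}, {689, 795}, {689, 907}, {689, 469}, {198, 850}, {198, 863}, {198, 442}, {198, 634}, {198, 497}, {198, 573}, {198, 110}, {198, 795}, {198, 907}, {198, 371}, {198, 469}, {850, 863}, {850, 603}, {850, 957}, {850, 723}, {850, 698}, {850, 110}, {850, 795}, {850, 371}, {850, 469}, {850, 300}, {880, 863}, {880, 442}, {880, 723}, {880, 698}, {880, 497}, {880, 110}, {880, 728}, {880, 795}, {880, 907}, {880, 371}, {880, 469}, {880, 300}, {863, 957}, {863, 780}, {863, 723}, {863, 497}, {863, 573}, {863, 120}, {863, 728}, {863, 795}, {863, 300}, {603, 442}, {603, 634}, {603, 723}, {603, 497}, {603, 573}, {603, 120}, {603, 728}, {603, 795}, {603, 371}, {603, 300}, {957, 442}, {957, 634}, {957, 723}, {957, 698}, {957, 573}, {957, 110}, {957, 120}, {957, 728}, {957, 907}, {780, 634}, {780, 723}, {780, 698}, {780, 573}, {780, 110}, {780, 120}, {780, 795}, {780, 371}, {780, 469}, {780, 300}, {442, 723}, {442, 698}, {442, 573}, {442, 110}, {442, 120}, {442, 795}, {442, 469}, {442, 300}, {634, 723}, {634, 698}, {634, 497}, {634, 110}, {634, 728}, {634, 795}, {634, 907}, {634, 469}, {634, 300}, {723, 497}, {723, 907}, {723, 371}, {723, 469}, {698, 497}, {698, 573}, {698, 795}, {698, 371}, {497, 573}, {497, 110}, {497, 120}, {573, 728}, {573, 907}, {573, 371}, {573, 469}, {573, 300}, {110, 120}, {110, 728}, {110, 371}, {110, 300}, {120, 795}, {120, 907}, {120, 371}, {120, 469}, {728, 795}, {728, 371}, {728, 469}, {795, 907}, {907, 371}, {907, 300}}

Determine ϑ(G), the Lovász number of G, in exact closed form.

N(766) = {182, 113, 936, 520, 689, 198, 957, 780, 442, 723, 497, 728, 795, 371, 300}, |N(766)| = 15.
N(698) = {182, 113, 936, 520, 999, 850, 880, 957, 780, 442, 634, 497, 573, 795, 371}, |N(698)| = 15.
N(442) = {113, 766, 999, 198, 880, 603, 957, 723, 698, 573, 110, 120, 795, 469, 300}, |N(442)| = 15.
N(110) = {182, 999, 689, 198, 850, 880, 957, 780, 442, 634, 497, 120, 728, 371, 300}, |N(110)| = 15.
deg(v) = 15 for all v (|V|=28); this is K(8,2), the Kneser graph.
spec(A) ≈ [15.0, 1.0, -5.0] (distinct, 3 d.p.).
ϑ = −N·λ_min/(λ_max−λ_min) = −28·(-5)/(15−(-5)) = 7.
≈ 7.000000000 (to 9 d.p.).

7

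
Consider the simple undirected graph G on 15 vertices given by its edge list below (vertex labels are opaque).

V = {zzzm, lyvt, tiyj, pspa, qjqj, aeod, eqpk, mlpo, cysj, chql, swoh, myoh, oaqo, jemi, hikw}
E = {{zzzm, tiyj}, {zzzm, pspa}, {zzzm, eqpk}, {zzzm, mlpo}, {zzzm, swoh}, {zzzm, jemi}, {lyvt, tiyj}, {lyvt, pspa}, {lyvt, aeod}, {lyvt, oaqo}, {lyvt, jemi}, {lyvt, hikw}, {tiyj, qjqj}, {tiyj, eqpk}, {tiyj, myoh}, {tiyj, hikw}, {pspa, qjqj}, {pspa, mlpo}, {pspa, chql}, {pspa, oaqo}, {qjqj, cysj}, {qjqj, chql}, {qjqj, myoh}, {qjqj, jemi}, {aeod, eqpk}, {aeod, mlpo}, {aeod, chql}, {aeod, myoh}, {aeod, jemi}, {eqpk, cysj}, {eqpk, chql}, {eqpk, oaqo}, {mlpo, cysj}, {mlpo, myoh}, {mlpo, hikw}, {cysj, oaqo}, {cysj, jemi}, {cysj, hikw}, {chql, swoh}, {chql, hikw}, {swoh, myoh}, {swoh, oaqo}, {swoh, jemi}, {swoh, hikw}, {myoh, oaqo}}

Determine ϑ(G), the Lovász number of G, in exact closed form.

Vertex zzzm has 6 neighbors: tiyj, pspa, eqpk, mlpo, swoh, jemi.
N(lyvt) = {tiyj, pspa, aeod, oaqo, jemi, hikw}, |N(lyvt)| = 6.
N(jemi) = {zzzm, lyvt, qjqj, aeod, cysj, swoh}, |N(jemi)| = 6.
Vertex qjqj has 6 neighbors: tiyj, pspa, cysj, chql, myoh, jemi.
deg(v) = 6 for all v (|V|=15); this is K(6,2), the Kneser graph.
spec(A) ≈ [6.0, 1.0, -3.0] (distinct, 5 d.p.).
λ_max=6, λ_min=-3; ϑ = −15·λ_min/(λ_max−λ_min) = 5.
= 5.0000000… (decimal).

5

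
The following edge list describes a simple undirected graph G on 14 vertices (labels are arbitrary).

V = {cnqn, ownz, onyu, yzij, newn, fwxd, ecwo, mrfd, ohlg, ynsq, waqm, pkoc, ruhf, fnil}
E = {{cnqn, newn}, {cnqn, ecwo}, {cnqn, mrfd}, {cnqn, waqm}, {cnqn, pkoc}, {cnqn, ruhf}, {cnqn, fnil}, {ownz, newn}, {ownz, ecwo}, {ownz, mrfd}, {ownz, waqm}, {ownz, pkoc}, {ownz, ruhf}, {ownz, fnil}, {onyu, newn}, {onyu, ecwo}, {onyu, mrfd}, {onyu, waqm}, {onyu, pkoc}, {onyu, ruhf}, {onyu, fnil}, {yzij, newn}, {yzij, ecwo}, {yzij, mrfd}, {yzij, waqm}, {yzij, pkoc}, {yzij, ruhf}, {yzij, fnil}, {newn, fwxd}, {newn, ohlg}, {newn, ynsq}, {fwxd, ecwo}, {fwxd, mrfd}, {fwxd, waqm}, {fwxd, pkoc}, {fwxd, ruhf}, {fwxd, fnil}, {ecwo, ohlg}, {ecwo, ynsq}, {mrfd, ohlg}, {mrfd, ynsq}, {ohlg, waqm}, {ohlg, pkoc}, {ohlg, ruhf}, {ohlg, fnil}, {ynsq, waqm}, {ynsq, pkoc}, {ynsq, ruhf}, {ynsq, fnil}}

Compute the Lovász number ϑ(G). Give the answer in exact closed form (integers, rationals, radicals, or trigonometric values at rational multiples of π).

7

Vertex pkoc has 7 neighbors: cnqn, ownz, onyu, yzij, fwxd, ohlg, ynsq.
deg(waqm) = 7; N(waqm) = {cnqn, ownz, onyu, yzij, fwxd, ohlg, ynsq}.
N(fwxd) = {newn, ecwo, mrfd, waqm, pkoc, ruhf, fnil}, |N(fwxd)| = 7.
Vertex fnil has 7 neighbors: cnqn, ownz, onyu, yzij, fwxd, ohlg, ynsq.
G = K_{7,7}: α = 7 = χ(Ḡ), so ϑ = 7.
= 7.0000… (decimal).
7 ≤ 7 ≤ 7: collapsed.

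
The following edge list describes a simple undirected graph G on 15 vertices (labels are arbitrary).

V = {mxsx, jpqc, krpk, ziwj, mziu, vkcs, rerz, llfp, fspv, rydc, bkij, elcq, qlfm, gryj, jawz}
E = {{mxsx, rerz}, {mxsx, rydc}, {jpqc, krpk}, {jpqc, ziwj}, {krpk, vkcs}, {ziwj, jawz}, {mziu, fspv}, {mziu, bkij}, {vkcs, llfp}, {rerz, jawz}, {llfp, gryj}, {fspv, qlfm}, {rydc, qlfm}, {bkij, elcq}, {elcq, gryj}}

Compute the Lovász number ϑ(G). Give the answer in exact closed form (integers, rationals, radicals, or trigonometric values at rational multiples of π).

Vertex qlfm has 2 neighbors: fspv, rydc.
N(rerz) = {mxsx, jawz}, |N(rerz)| = 2.
N(bkij) = {mziu, elcq}, |N(bkij)| = 2.
Vertex rydc has 2 neighbors: mxsx, qlfm.
Regular of degree 2 on 15 vertices: connected 2-regular on 15 ⇒ C_{15}.
A has 8 distinct eigenvalues ≈ [2.0, 1.827, 1.338, 0.618, -0.209, -1.0, -1.618, -1.956].
−15·(-2*cos(pi/15)) / ((2)−(-2*cos(pi/15))) = 15*cos(pi/15)/(cos(pi/15) + 1) = ϑ(G).
≈ 7.417148 (to 6 d.p.).
Lovász sandwich 7 ≤ 15*cos(pi/15)/(cos(pi/15) + 1) ≤ 8: both strict.

15*cos(pi/15)/(cos(pi/15) + 1)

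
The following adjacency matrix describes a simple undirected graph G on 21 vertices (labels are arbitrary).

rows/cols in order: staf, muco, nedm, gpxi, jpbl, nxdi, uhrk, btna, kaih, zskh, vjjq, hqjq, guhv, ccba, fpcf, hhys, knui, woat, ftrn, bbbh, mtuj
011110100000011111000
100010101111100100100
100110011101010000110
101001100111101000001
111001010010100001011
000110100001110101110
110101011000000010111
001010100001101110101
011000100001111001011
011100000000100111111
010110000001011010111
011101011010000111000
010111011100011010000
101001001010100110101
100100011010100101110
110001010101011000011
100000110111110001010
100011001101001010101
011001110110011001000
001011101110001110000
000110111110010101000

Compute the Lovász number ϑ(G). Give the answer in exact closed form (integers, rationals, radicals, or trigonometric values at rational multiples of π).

Vertex vjjq has 10 neighbors: muco, gpxi, jpbl, hqjq, ccba, fpcf, knui, ftrn, bbbh, mtuj.
deg(hhys) = 10; N(hhys) = {staf, muco, nxdi, btna, zskh, hqjq, ccba, fpcf, bbbh, mtuj}.
N(gpxi) = {staf, nedm, nxdi, uhrk, zskh, vjjq, hqjq, guhv, fpcf, mtuj}, |N(gpxi)| = 10.
N(guhv) = {muco, gpxi, jpbl, nxdi, btna, kaih, zskh, ccba, fpcf, knui}, |N(guhv)| = 10.
10-regular, N=21; Kneser-type, 2-subsets of [7].
spec(A) ≈ [10.0, 1.0, -4.0] (distinct, 6 d.p.).
Lovász (edge-transitive): ϑ = −21·(-4)/((10)−(-4)) = 6.
ϑ(G) ≈ 6.000000.

6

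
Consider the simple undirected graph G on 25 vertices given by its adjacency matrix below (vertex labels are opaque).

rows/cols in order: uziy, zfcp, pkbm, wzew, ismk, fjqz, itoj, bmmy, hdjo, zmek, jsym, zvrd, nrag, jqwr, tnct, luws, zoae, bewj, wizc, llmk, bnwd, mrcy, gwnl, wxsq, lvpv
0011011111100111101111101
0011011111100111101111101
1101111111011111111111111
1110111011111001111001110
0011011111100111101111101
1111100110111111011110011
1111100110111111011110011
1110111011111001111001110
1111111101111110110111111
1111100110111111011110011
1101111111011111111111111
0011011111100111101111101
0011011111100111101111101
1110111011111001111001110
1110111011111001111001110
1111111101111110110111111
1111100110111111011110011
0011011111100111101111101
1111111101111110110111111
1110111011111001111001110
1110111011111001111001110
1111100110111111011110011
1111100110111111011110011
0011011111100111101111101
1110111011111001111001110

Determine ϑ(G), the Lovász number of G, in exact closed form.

7

N(fjqz) = {uziy, zfcp, pkbm, wzew, ismk, bmmy, hdjo, jsym, zvrd, nrag, jqwr, tnct, luws, bewj, wizc, llmk, bnwd, wxsq, lvpv}, |N(fjqz)| = 19.
N(wizc) = {uziy, zfcp, pkbm, wzew, ismk, fjqz, itoj, bmmy, zmek, jsym, zvrd, nrag, jqwr, tnct, zoae, bewj, llmk, bnwd, mrcy, gwnl, wxsq, lvpv}, |N(wizc)| = 22.
N(lvpv) = {uziy, zfcp, pkbm, ismk, fjqz, itoj, hdjo, zmek, jsym, zvrd, nrag, luws, zoae, bewj, wizc, mrcy, gwnl, wxsq}, |N(lvpv)| = 18.
Vertex wzew has 18 neighbors: uziy, zfcp, pkbm, ismk, fjqz, itoj, hdjo, zmek, jsym, zvrd, nrag, luws, zoae, bewj, wizc, mrcy, gwnl, wxsq.
Complete multipartite on [7, 7, 6, 3, 2]: sandwich collapses at ϑ=7.
ϑ(G) ≈ 7.000000000.
Check 7 ≤ 7 ≤ 7: collapsed.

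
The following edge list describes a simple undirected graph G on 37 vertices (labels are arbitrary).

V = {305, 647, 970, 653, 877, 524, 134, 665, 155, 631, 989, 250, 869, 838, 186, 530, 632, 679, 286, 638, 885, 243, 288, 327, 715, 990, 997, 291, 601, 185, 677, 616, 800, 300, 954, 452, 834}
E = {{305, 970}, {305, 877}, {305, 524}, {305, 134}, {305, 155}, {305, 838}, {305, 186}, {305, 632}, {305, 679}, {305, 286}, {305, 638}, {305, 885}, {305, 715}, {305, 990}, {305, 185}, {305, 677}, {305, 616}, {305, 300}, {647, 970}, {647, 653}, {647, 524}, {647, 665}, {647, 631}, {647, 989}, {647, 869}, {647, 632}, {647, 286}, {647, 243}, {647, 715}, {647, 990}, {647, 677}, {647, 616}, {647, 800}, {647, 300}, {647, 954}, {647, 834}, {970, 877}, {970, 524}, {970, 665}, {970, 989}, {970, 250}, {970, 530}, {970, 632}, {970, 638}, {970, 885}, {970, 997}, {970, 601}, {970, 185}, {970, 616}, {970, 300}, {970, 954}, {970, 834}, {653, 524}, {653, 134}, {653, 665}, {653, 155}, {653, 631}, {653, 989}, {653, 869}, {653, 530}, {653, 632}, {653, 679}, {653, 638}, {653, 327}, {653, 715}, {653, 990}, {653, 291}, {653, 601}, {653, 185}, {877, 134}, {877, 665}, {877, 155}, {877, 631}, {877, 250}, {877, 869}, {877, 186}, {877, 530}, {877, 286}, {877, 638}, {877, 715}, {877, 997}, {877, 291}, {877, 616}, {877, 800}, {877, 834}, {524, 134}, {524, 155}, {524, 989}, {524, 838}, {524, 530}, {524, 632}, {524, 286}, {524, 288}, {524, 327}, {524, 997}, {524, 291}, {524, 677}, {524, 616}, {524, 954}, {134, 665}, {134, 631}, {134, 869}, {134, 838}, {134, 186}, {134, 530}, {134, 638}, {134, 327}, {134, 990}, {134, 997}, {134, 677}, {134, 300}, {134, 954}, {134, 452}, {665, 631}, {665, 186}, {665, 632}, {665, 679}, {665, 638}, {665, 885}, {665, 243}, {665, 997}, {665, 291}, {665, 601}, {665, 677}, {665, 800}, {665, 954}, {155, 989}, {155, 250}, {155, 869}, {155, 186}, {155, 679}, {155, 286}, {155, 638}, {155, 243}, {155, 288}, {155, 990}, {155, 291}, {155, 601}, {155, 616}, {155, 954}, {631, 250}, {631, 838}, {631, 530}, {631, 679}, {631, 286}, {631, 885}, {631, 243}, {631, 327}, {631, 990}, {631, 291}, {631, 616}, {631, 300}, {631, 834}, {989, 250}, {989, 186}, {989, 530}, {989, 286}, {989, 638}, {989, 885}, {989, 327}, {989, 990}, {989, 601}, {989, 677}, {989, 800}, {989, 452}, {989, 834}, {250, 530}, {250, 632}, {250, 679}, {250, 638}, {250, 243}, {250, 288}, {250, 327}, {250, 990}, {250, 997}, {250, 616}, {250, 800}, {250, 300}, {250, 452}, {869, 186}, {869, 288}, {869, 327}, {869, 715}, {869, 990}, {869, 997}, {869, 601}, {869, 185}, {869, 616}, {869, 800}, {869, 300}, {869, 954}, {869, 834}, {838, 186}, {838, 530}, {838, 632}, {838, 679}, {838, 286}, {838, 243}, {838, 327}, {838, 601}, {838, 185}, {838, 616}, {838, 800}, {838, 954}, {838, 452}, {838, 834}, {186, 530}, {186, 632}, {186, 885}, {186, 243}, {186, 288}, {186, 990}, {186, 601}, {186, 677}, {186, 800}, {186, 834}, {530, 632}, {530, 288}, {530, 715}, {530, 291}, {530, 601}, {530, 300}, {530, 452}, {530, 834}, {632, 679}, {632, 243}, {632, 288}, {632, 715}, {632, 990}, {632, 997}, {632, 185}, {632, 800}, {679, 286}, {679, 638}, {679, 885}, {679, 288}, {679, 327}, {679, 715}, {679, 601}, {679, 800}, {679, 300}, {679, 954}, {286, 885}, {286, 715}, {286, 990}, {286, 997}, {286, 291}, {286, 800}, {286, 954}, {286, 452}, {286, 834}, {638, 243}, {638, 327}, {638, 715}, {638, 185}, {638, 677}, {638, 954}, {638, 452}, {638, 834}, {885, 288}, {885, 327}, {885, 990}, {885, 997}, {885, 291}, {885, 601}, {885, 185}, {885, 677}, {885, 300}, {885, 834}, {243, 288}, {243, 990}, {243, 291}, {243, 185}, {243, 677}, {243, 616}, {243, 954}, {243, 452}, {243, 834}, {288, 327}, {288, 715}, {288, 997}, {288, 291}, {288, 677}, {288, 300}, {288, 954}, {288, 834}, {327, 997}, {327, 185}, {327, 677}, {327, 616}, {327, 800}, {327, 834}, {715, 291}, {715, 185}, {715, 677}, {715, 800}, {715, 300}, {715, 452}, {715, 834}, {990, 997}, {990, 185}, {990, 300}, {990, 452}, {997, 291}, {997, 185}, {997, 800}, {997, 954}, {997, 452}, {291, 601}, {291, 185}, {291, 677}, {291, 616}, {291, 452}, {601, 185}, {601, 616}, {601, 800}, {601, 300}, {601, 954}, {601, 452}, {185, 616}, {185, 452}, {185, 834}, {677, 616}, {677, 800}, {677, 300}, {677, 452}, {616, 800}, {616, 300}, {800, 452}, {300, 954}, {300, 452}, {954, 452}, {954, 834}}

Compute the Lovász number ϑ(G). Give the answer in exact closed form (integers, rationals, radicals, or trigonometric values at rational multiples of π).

sqrt(37)

deg(185) = 18; N(185) = {305, 970, 653, 869, 838, 632, 638, 885, 243, 327, 715, 990, 997, 291, 601, 616, 452, 834}.
deg(305) = 18; N(305) = {970, 877, 524, 134, 155, 838, 186, 632, 679, 286, 638, 885, 715, 990, 185, 677, 616, 300}.
deg(653) = 18; N(653) = {647, 524, 134, 665, 155, 631, 989, 869, 530, 632, 679, 638, 327, 715, 990, 291, 601, 185}.
Vertex 638 has 18 neighbors: 305, 970, 653, 877, 134, 665, 155, 989, 250, 679, 243, 327, 715, 185, 677, 954, 452, 834.
deg(v) = 18 for all v (|V|=37); strongly regular (37,18,8,9).
A has 3 distinct eigenvalues ≈ [18.0, 2.541381, -3.541381].
With N=37: ϑ(G) = 37·(-(-sqrt(37)/2 - 1/2))/(18−(-sqrt(37)/2 - 1/2)) = sqrt(37).
= 6.082763… (decimal).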